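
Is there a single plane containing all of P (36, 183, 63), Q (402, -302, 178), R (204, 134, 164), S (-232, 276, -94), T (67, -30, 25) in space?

Yes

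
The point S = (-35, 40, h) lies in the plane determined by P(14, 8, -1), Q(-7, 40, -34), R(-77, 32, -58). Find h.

The plane through P, Q, R has equation −1032x + 1806y + 2408z = -2408.
Substituting S: (2408)h + (108360) = -2408, so h = -46.

-46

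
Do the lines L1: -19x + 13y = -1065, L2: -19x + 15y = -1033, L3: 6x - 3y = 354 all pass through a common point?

Yes

The three lines meet at one point iff the augmented coefficient matrix [aᵢ bᵢ cᵢ] has rank < 3, i.e. its determinant vanishes.
Here the determinant is 0.
It vanishes, so the lines are concurrent at (67, 16).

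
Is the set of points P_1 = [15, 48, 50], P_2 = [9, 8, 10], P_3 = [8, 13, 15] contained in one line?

P_1P_2 = (-6, -40, -40), P_1P_3 = (-7, -35, -35).
P_1P_2 × P_1P_3 = (0, 70, -70).
The cross product is nonzero, so the points do not lie on one line.

No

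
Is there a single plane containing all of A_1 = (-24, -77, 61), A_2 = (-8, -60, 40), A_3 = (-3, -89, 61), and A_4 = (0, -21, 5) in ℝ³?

The four points are coplanar iff the 3×3 determinant with rows A_1A_2, A_1A_3, A_1A_4 is zero.
Rows: (16, 17, -21), (21, -12, 0), (24, 56, -56).
Expanding along the first row: (16)(672) − (17)(-1176) + (-21)(1464) = 0.
Zero determinant ⇒ coplanar.

Yes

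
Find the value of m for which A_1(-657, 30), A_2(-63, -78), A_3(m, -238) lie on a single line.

Collinearity: (A_3 − A_1) must be parallel to (A_2 − A_1) = (594, -108).
Cross-multiplying the components: (m − (-657))·(-108) = (-268)·(594).
Solving gives m = 817.

817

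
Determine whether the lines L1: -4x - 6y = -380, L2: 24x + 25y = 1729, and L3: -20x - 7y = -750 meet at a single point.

No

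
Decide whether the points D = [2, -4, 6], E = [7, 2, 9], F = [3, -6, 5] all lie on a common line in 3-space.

No

DE = (5, 6, 3), DF = (1, -2, -1).
Comparing components 3 and 1: (3)(1) − (5)(-1) = 8 ≠ 0, so DE and DF are not parallel and the points are not collinear.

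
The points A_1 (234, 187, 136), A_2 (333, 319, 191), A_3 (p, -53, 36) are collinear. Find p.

54

Direction A_1A_2 = (99, 132, 55). From the y-coordinate of A_3, the parameter along the line is τ = (-53 − 187)/132 = -20/11.
Then p = 234 + (-20/11)·(99) = 54.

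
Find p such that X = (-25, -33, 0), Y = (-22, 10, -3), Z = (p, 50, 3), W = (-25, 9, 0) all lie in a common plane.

-28

Coplanarity ⇔ det[XY; XZ; XW] = 0.
Expanding, this is linear in p: (-126)p + (-3528) = 0.
So p = -28.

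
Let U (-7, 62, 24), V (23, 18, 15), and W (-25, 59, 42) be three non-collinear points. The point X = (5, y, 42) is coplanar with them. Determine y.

The plane through U, V, W has equation −819x − 378y − 882z = -38871.
Substituting X: (-378)y + (-41139) = -38871, so y = -6.

-6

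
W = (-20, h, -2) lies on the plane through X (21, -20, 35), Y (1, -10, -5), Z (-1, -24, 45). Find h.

-12

A normal to the plane is n = XY × XZ = (-60, 1080, 300).
W lies in the plane iff n · XW = 0.
This gives (1080)h + (12960) = 0, so h = -12.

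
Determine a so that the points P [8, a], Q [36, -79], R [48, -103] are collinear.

Collinearity: (P − Q) must be parallel to (R − Q) = (12, -24).
Cross-multiplying the components: (a − (-79))·(12) = (-28)·(-24).
Solving gives a = -23.

-23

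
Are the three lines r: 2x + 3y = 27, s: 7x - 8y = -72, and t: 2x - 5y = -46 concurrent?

The three lines meet at one point iff the augmented coefficient matrix [aᵢ bᵢ cᵢ] has rank < 3, i.e. its determinant vanishes.
Here the determinant is 37.
Nonzero, so no common point exists.

No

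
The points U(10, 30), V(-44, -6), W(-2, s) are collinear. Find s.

Collinearity: (W − U) must be parallel to (V − U) = (-54, -36).
Cross-multiplying the components: (s − 30)·(-54) = (-12)·(-36).
Solving gives s = 22.

22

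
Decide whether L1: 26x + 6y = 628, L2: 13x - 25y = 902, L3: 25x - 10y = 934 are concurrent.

No

Intersecting L1 and L2: solving the 2×2 system gives (x, y) = (29, -21).
Substitute into L3: (25)(29) + (-10)(-21) = 935.
But L3 requires 934 ≠ 935, so the three lines have no common point.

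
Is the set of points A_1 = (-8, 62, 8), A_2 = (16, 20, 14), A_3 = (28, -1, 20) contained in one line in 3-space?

No

A_1A_2 = (24, -42, 6), A_1A_3 = (36, -63, 12).
Comparing components 2 and 3: (-42)(12) − (6)(-63) = -126 ≠ 0, so A_1A_2 and A_1A_3 are not parallel and the points are not collinear.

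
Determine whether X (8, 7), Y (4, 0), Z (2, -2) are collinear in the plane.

No

XY = (-4, -7), XZ = (-6, -9).
det[XY; XZ] = (-4)(-9) − (-7)(-6) = -6.
The determinant is nonzero, so they are not collinear.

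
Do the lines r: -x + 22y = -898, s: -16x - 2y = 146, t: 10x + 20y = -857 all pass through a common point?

The three lines meet at one point iff the augmented coefficient matrix [aᵢ bᵢ cᵢ] has rank < 3, i.e. its determinant vanishes.
Here the determinant is 1062.
Nonzero, so no common point exists.

No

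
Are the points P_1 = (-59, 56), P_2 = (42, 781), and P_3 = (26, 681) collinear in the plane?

No

P_1P_2 = (101, 725), P_1P_3 = (85, 625).
Twice the signed area of △P_1P_2P_3 is (101)(625) − (725)(85) = 1500.
The area is nonzero, so the three points are not collinear.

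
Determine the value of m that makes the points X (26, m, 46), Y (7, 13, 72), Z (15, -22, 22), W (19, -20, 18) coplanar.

16

The points are coplanar iff XY · (XZ × XW) = 0.
Expanding, this is linear in m: (168)m + (-2688) = 0.
So m = 16.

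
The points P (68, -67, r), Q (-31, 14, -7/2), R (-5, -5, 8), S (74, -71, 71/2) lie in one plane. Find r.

65/2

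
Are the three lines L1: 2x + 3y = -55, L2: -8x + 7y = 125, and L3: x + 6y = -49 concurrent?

No

The three lines meet at one point iff the augmented coefficient matrix [aᵢ bᵢ cᵢ] has rank < 3, i.e. its determinant vanishes.
Here the determinant is 38.
Nonzero, so no common point exists.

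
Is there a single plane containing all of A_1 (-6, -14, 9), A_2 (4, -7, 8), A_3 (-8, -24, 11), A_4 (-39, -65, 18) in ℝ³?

With A_1 as base: A_1A_2 = (10, 7, -1), A_1A_3 = (-2, -10, 2), A_1A_4 = (-33, -51, 9).
A_1A_3 × A_1A_4 = (12, -48, -228).
A_1A_2 · (A_1A_3 × A_1A_4) = 12.
Since 12 ≠ 0, the four points are not coplanar.

No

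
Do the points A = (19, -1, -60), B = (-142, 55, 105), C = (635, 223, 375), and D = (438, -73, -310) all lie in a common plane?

The four points are coplanar iff the 3×3 determinant with rows AB, AC, AD is zero.
Rows: (-161, 56, 165), (616, 224, 435), (419, -72, -250).
Expanding along the first row: (-161)(-24680) − (56)(-336265) + (165)(-138208) = 0.
Zero determinant ⇒ coplanar.

Yes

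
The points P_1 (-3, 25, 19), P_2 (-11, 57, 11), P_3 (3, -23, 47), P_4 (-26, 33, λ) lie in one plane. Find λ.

73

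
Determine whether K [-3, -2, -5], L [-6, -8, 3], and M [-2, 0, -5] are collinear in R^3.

KL = (-3, -6, 8), KM = (1, 2, 0).
KL × KM = (-16, 8, 0).
The cross product is nonzero, so the points do not lie on one line.

No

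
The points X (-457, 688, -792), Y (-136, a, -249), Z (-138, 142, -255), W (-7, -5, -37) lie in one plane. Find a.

58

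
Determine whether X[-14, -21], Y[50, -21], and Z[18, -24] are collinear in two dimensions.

XY = (64, 0), XZ = (32, -3).
If collinear, XZ would be a scalar multiple of XY. But (64)·(-3) ≠ (0)·(32) (difference -192), so they are not parallel; the points are not collinear.

No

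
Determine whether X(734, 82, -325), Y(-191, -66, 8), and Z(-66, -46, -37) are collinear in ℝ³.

XY = (-925, -148, 333), XZ = (-800, -128, 288).
XY × XZ = (0, 0, 0).
The cross product vanishes, so the three points are collinear.

Yes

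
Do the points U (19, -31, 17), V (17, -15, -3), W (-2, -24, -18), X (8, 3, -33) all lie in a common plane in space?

The four points are coplanar iff the 3×3 determinant with rows UV, UW, UX is zero.
Rows: (-2, 16, -20), (-21, 7, -35), (-11, 34, -50).
Expanding along the first row: (-2)(840) − (16)(665) + (-20)(-637) = 420.
Nonzero ⇒ not coplanar.

No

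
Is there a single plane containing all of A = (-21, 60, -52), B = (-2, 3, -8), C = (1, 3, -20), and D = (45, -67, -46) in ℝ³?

No

With A as base: AB = (19, -57, 44), AC = (22, -57, 32), AD = (66, -127, 6).
AC × AD = (3722, 1980, 968).
AB · (AC × AD) = 450.
Since 450 ≠ 0, the four points are not coplanar.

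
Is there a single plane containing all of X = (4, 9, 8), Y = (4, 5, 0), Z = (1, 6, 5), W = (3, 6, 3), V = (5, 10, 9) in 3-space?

Yes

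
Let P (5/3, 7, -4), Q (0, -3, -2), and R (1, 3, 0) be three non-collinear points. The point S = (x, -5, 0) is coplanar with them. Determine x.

Coplanarity requires PQ · (PR × PS) = 0.
PQ = (-5/3, -10, 2), PR = (-2/3, -4, 4); the triple product is linear in x with coefficient -32 and constant term -32/3.
Setting it to zero: x = -1/3.

-1/3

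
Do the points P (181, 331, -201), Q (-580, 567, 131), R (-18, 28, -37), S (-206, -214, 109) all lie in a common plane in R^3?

The four points are coplanar iff the 3×3 determinant with rows PQ, PR, PS is zero.
Rows: (-761, 236, 332), (-199, -303, 164), (-387, -545, 310).
Expanding along the first row: (-761)(-4550) − (236)(1778) + (332)(-8806) = 119350.
Nonzero ⇒ not coplanar.

No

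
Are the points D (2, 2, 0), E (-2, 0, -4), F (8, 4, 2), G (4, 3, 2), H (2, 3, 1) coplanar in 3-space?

No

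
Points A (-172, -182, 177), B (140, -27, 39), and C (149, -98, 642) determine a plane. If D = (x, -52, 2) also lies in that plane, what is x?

73

The plane through A, B, C has equation 83667x − 189378y − 23547z = 15908253.
Substituting D: (83667)x + (9800562) = 15908253, so x = 73.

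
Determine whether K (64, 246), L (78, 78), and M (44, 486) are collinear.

KL = (14, -168), KM = (-20, 240).
Twice the signed area of △KLM is (14)(240) − (-168)(-20) = 0.
The triangle is degenerate (zero area), so the points are collinear.

Yes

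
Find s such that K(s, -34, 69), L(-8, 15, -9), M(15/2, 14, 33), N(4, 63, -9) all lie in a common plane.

Coplanarity ⇔ det[KL; KM; KN] = 0.
Expanding, this is linear in s: (2016)s + (-18144) = 0.
So s = 9.

9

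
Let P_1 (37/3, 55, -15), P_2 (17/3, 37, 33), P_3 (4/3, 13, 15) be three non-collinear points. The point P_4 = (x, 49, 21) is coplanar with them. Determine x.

9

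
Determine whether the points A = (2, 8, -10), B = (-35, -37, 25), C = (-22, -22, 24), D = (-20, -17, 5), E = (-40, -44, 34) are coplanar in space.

No

The plane through A, B, C has normal n = AB × AC = (-480, 418, 30) and equation n·P = 2084.
Checking the remaining points: n·D = 2644, n·E = 1828.
Since n·D = 2644 ≠ 2084, D is off the plane and the points are not all coplanar.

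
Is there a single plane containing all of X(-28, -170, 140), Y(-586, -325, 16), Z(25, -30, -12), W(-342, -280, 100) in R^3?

The four points are coplanar iff the 3×3 determinant with rows XY, XZ, XW is zero.
Rows: (-558, -155, -124), (53, 140, -152), (-314, -110, -40).
Expanding along the first row: (-558)(-22320) − (-155)(-49848) + (-124)(38130) = 0.
Zero determinant ⇒ coplanar.

Yes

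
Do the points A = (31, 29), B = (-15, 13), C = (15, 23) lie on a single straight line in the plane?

No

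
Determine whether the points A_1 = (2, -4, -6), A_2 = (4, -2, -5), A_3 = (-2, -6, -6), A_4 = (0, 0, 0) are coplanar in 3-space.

With A_1 as base: A_1A_2 = (2, 2, 1), A_1A_3 = (-4, -2, 0), A_1A_4 = (-2, 4, 6).
A_1A_3 × A_1A_4 = (-12, 24, -20).
A_1A_2 · (A_1A_3 × A_1A_4) = 4.
Since 4 ≠ 0, the four points are not coplanar.

No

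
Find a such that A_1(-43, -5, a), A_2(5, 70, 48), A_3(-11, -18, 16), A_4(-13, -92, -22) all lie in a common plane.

The points are coplanar iff A_1A_2 · (A_1A_3 × A_1A_4) = 0.
Expanding, this is linear in a: (-1008)a + (54432) = 0.
So a = 54.

54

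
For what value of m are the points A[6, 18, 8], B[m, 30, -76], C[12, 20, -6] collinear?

42

Collinearity requires AB × AC = 0; each component is linear in m.
The y-component gives (14)m + (-588) = 0, so m = 42.
The remaining components then also vanish.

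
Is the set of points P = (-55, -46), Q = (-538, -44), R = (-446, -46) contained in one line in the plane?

No

PQ = (-483, 2), PR = (-391, 0).
det[PQ; PR] = (-483)(0) − (2)(-391) = 782.
The determinant is nonzero, so they are not collinear.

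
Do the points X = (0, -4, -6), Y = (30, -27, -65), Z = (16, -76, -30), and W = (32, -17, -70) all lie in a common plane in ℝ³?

No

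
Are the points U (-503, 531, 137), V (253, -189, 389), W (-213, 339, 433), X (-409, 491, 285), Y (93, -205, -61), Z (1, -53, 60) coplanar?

The plane through U, V, W has normal n = UV × UW = (-164736, -150696, 63648) and equation n·P = 11562408.
Checking the remaining points: n·X = 11524968, n·Y = 11689704, n·Z = 11641032.
Since n·X = 11524968 ≠ 11562408, X is off the plane and the points are not all coplanar.

No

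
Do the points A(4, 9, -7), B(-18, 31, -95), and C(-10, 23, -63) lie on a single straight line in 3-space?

AB = (-22, 22, -88), AC = (-14, 14, -56).
Each component of AC is 7/11 times the corresponding component of AB, so AC = 7/11·AB and the points are collinear.

Yes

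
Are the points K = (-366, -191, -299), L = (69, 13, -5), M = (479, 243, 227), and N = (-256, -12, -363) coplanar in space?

A normal to the plane through K, L, M is n = KL × KM = (-20292, 19620, 16410).
The plane has equation n·P = -1227138. For N: n·N = -997518.
-997518 ≠ -1227138, so N is off the plane.

No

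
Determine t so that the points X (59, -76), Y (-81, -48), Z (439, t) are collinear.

-152

Collinearity: (Z − X) must be parallel to (Y − X) = (-140, 28).
Cross-multiplying the components: (t − (-76))·(-140) = (380)·(28).
Solving gives t = -152.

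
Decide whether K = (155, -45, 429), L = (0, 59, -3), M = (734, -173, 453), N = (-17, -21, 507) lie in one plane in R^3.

No

The four points are coplanar iff the 3×3 determinant with rows KL, KM, KN is zero.
Rows: (-155, 104, -432), (579, -128, 24), (-172, 24, 78).
Expanding along the first row: (-155)(-10560) − (104)(49290) + (-432)(-8120) = 18480.
Nonzero ⇒ not coplanar.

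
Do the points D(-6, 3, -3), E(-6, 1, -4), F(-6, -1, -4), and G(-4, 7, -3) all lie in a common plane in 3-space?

With D as base: DE = (0, -2, -1), DF = (0, -4, -1), DG = (2, 4, 0).
DF × DG = (4, -2, 8).
DE · (DF × DG) = -4.
Since -4 ≠ 0, the four points are not coplanar.

No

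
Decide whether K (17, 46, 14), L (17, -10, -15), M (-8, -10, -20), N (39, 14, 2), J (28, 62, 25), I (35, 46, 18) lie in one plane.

The plane through K, L, M has normal n = KL × KM = (280, 725, -1400) and equation n·P = 18510.
Checking the remaining points: n·N = 18270, n·J = 17790, n·I = 17950.
Since n·N = 18270 ≠ 18510, N is off the plane and the points are not all coplanar.

No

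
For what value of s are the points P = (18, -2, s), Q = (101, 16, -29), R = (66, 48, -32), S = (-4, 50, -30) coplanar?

-24

Coplanarity ⇔ det[PQ; PR; PS] = 0.
Expanding, this is linear in s: (-2170)s + (-52080) = 0.
So s = -24.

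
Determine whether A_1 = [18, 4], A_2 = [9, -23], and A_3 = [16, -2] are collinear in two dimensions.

Yes

A_1A_2 = (-9, -27), A_1A_3 = (-2, -6).
Twice the signed area of △A_1A_2A_3 is (-9)(-6) − (-27)(-2) = 0.
The triangle is degenerate (zero area), so the points are collinear.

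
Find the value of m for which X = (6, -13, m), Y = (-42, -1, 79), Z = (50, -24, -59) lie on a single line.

Collinearity requires XY × XZ = 0; each component is linear in m.
The x-component gives (-23)m + (161) = 0, so m = 7.
The remaining components then also vanish.

7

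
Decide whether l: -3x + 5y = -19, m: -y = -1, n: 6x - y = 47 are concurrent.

Intersecting l and m: solving the 2×2 system gives (x, y) = (8, 1).
Substitute into n: (6)(8) + (-1)(1) = 47.
This equals 47, so (8, 1) lies on all three lines and they are concurrent.

Yes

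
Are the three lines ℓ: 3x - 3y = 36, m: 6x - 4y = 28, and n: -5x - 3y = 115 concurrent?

No

The three lines meet at one point iff the augmented coefficient matrix [aᵢ bᵢ cᵢ] has rank < 3, i.e. its determinant vanishes.
Here the determinant is -6.
Nonzero, so no common point exists.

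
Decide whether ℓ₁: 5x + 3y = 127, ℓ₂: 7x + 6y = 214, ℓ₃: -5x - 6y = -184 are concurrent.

The three lines meet at one point iff the augmented coefficient matrix [aᵢ bᵢ cᵢ] has rank < 3, i.e. its determinant vanishes.
Here the determinant is 30.
Nonzero, so no common point exists.

No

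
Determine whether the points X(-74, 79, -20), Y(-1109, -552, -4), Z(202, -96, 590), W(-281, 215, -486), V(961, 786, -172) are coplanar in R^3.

The plane through X, Y, Z has normal n = XY × XZ = (-382110, 635766, 355281) and equation n·P = 71396034.
Checking the remaining points: n·W = 71396034, n·V = 71396034.
All equal 71396034, so all 5 points lie in one plane.

Yes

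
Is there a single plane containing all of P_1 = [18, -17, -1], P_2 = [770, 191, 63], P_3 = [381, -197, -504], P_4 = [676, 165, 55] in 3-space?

Yes

The four points are coplanar iff the 3×3 determinant with rows P_1P_2, P_1P_3, P_1P_4 is zero.
Rows: (752, 208, 64), (363, -180, -503), (658, 182, 56).
Expanding along the first row: (752)(81466) − (208)(351302) + (64)(184506) = 0.
Zero determinant ⇒ coplanar.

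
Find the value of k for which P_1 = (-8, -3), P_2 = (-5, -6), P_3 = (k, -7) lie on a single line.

Collinearity: (P_3 − P_1) must be parallel to (P_2 − P_1) = (3, -3).
Cross-multiplying the components: (k − (-8))·(-3) = (-4)·(3).
Solving gives k = -4.

-4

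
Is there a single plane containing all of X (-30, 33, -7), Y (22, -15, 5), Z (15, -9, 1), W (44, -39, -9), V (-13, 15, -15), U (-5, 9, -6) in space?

Yes

The plane through X, Y, Z has normal n = XY × XZ = (120, 124, -24) and equation n·P = 660.
Checking the remaining points: n·W = 660, n·V = 660, n·U = 660.
All equal 660, so all 6 points lie in one plane.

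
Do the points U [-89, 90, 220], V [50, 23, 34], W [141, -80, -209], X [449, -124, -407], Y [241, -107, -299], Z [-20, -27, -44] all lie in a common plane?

The plane through U, V, W has normal n = UV × UW = (-2877, 16851, -8220) and equation n·P = -35757.
Checking the remaining points: n·X = -35757, n·Y = -38634, n·Z = -35757.
Since n·Y = -38634 ≠ -35757, Y is off the plane and the points are not all coplanar.

No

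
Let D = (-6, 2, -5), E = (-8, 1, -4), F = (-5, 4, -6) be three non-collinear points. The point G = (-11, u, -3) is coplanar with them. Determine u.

The plane through D, E, F has equation −1x − 1y − 3z = 19.
Substituting G: (-1)u + (20) = 19, so u = 1.

1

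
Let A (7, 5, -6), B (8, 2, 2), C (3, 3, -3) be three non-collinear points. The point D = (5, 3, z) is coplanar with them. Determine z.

-2

Coplanarity requires AB · (AC × AD) = 0.
AB = (1, -3, 8), AC = (-4, -2, 3); the triple product is linear in z with coefficient -14 and constant term -28.
Setting it to zero: z = -2.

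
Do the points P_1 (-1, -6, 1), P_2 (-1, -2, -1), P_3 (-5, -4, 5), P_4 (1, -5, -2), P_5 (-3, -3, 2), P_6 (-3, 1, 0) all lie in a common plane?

The plane through P_1, P_2, P_3 has normal n = P_1P_2 × P_1P_3 = (20, 8, 16) and equation n·P = -52.
Checking the remaining points: n·P_4 = -52, n·P_5 = -52, n·P_6 = -52.
All equal -52, so all 6 points lie in one plane.

Yes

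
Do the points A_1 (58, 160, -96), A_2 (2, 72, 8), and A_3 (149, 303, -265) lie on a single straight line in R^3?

A_1A_2 = (-56, -88, 104), A_1A_3 = (91, 143, -169).
A_1A_2 × A_1A_3 = (0, 0, 0).
The cross product vanishes, so the three points are collinear.

Yes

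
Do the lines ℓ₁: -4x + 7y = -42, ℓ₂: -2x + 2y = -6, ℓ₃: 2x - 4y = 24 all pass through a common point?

No

Intersecting ℓ₁ and ℓ₂: solving the 2×2 system gives (x, y) = (-7, -10).
Substitute into ℓ₃: (2)(-7) + (-4)(-10) = 26.
But ℓ₃ requires 24 ≠ 26, so the three lines have no common point.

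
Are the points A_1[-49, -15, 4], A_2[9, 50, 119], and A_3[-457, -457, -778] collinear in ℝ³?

A_1A_2 = (58, 65, 115), A_1A_3 = (-408, -442, -782).
A_1A_2 × A_1A_3 = (0, -1564, 884).
The cross product is nonzero, so the points do not lie on one line.

No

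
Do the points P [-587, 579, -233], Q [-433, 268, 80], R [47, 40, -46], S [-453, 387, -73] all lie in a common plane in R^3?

A normal to the plane through P, Q, R is n = PQ × PR = (110550, 169644, 114168).
The plane has equation n·X = 6729882. For S: n·S = 7238814.
7238814 ≠ 6729882, so S is off the plane.

No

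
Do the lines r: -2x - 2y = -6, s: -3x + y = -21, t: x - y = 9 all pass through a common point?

Yes

Lines aᵢx + bᵢy = cᵢ with pairwise distinct directions are concurrent exactly when det[aᵢ bᵢ cᵢ] = 0.
Here the determinant is 0.
It vanishes, so the lines are concurrent at (6, -3).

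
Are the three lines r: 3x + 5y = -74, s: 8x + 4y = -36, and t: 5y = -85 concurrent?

No

Intersecting r and s: solving the 2×2 system gives (x, y) = (29/7, -121/7).
Substitute into t: (0)(29/7) + (5)(-121/7) = -605/7.
But t requires -85 ≠ -605/7, so the three lines have no common point.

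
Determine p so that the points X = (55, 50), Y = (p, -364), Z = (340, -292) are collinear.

400

The three points are collinear iff det[XY; XZ] = 0.
This determinant is linear in p: (-342)p + (136800) = 0, so p = 400.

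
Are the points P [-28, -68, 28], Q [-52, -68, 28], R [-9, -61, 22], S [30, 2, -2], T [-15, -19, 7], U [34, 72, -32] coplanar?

No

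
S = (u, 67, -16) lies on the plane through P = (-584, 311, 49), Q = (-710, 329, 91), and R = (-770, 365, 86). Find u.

36

The plane through P, Q, R has equation −1602x − 3150y − 3456z = -213426.
Substituting S: (-1602)u + (-155754) = -213426, so u = 36.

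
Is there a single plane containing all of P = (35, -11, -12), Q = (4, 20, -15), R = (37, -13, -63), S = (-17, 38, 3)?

A normal to the plane through P, Q, R is n = PQ × PR = (-1587, -1587, 0).
The plane has equation n·X = -38088. For S: n·S = -33327.
-33327 ≠ -38088, so S is off the plane.

No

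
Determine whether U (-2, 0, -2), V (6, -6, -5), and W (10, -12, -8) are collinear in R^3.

UV = (8, -6, -3), UW = (12, -12, -6).
UV × UW = (0, 12, -24).
The cross product is nonzero, so the points do not lie on one line.

No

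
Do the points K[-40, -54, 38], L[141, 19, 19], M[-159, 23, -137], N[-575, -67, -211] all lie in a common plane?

No

A normal to the plane through K, L, M is n = KL × KM = (-11312, 33936, 22624).
The plane has equation n·P = -520352. For N: n·N = -542976.
-542976 ≠ -520352, so N is off the plane.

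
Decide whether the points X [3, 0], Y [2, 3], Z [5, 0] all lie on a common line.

No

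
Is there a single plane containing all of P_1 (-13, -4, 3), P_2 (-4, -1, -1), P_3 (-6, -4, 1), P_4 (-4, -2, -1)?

No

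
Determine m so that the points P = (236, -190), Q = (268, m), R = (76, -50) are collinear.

-218

The three points are collinear iff det[PQ; PR] = 0.
This determinant is linear in m: (160)m + (34880) = 0, so m = -218.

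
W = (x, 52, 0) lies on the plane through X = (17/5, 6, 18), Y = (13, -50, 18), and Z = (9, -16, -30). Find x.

-19/5

Coplanarity requires XY · (XZ × XW) = 0.
XY = (48/5, -56, 0), XZ = (28/5, -22, -48); the triple product is linear in x with coefficient 2688 and constant term 51072/5.
Setting it to zero: x = -19/5.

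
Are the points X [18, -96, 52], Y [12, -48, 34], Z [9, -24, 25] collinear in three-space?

XY = (-6, 48, -18), XZ = (-9, 72, -27).
XY × XZ = (0, 0, 0).
The cross product vanishes, so the three points are collinear.

Yes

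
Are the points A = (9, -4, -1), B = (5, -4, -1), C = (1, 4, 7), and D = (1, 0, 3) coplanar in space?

Yes

A normal to the plane through A, B, C is n = AB × AC = (0, 32, -32).
The plane has equation n·P = -96. For D: n·D = -96.
Equal, so D lies in the plane and all four are coplanar.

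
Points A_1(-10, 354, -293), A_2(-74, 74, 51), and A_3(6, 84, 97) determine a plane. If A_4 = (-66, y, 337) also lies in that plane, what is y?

The plane through A_1, A_2, A_3 has equation −16320x + 30464y + 21760z = 4571776.
Substituting A_4: (30464)y + (8410240) = 4571776, so y = -126.

-126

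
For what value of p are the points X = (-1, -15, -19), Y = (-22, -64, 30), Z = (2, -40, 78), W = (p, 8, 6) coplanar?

The points are coplanar iff XY · (XZ × XW) = 0.
Expanding, this is linear in p: (-3528)p + (63504) = 0.
So p = 18.

18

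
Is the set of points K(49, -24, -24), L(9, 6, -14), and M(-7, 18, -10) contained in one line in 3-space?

KL = (-40, 30, 10), KM = (-56, 42, 14).
Each component of KM is 7/5 times the corresponding component of KL, so KM = 7/5·KL and the points are collinear.

Yes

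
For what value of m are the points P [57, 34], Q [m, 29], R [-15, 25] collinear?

The three points are collinear iff det[PQ; PR] = 0.
This determinant is linear in m: (-9)m + (153) = 0, so m = 17.

17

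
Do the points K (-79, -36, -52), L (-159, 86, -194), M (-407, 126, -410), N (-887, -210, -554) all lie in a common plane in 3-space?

The four points are coplanar iff the 3×3 determinant with rows KL, KM, KN is zero.
Rows: (-80, 122, -142), (-328, 162, -358), (-808, -174, -502).
Expanding along the first row: (-80)(-143616) − (122)(-124608) + (-142)(187968) = 0.
Zero determinant ⇒ coplanar.

Yes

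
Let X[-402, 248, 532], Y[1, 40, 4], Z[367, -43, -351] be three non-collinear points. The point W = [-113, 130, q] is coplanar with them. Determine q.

190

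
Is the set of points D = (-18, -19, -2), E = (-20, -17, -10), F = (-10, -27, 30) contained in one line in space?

Yes

DE = (-2, 2, -8), DF = (8, -8, 32).
DE × DF = (0, 0, 0).
The cross product vanishes, so the three points are collinear.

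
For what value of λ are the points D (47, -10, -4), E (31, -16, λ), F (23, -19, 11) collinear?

Direction DF = (-24, -9, 15). From the x-coordinate of E, the parameter along the line is τ = (31 − 47)/(-24) = 2/3.
Then λ = (-4) + 2/3·(15) = 6.

6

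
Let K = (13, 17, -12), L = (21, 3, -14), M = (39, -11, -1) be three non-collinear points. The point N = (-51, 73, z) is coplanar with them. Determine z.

-52

The plane through K, L, M has equation −210x − 140y + 140z = -6790.
Substituting N: (140)z + (490) = -6790, so z = -52.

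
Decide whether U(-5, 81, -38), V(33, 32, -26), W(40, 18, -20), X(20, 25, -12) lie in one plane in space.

Yes

The four points are coplanar iff the 3×3 determinant with rows UV, UW, UX is zero.
Rows: (38, -49, 12), (45, -63, 18), (25, -56, 26).
Expanding along the first row: (38)(-630) − (-49)(720) + (12)(-945) = 0.
Zero determinant ⇒ coplanar.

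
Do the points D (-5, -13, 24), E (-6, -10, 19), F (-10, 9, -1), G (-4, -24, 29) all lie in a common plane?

A normal to the plane through D, E, F is n = DE × DF = (35, 0, -7).
The plane has equation n·P = -343. For G: n·G = -343.
Equal, so G lies in the plane and all four are coplanar.

Yes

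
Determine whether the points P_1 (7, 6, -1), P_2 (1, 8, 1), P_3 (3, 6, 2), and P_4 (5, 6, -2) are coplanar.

No

A normal to the plane through P_1, P_2, P_3 is n = P_1P_2 × P_1P_3 = (6, 10, 8).
The plane has equation n·P = 94. For P_4: n·P_4 = 74.
74 ≠ 94, so P_4 is off the plane.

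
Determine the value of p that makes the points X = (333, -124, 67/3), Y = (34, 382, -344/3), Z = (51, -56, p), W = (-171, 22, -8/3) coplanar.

37/3

Normal to plane XYW: n = (7352, 61573, 211370); plane equation n·P = -1398718/3.
Requiring n·Z = -1398718/3: (211370)p + (-3073136) = -1398718/3.
So p = 37/3.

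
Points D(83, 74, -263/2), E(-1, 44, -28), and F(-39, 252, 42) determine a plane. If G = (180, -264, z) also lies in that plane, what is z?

-290

The plane through D, E, F has equation −23628x + 1947y − 18612z = 630432.
Substituting G: (-18612)z + (-4767048) = 630432, so z = -290.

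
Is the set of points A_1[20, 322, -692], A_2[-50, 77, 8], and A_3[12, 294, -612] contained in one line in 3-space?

Yes

A_1A_2 = (-70, -245, 700), A_1A_3 = (-8, -28, 80).
A_1A_2 × A_1A_3 = (0, 0, 0).
The cross product vanishes, so the three points are collinear.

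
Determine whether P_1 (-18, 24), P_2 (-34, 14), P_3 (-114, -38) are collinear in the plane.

No

P_1P_2 = (-16, -10), P_1P_3 = (-96, -62).
det[P_1P_2; P_1P_3] = (-16)(-62) − (-10)(-96) = 32.
The determinant is nonzero, so they are not collinear.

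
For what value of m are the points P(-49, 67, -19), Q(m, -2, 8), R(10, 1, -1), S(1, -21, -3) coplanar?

42

Normal to plane PRS: n = (528, -44, -1892); plane equation n·X = 7128.
Requiring n·Q = 7128: (528)m + (-15048) = 7128.
So m = 42.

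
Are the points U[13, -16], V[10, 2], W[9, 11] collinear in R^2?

No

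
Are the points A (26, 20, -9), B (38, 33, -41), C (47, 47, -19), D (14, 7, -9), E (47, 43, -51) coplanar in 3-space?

The plane through A, B, C has normal n = AB × AC = (734, -552, 51) and equation n·P = 7585.
Checking the remaining points: n·D = 5953, n·E = 8161.
Since n·D = 5953 ≠ 7585, D is off the plane and the points are not all coplanar.

No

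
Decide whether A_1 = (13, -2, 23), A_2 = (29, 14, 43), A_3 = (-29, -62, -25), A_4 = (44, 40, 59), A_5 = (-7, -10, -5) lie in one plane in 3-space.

The plane through A_1, A_2, A_3 has normal n = A_1A_2 × A_1A_3 = (432, -72, -288) and equation n·P = -864.
Checking the remaining points: n·A_4 = -864, n·A_5 = -864.
All equal -864, so all 5 points lie in one plane.

Yes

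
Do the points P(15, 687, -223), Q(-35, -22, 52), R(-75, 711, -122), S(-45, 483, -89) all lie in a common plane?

The four points are coplanar iff the 3×3 determinant with rows PQ, PR, PS is zero.
Rows: (-50, -709, 275), (-90, 24, 101), (-60, -204, 134).
Expanding along the first row: (-50)(23820) − (-709)(-6000) + (275)(19800) = 0.
Zero determinant ⇒ coplanar.

Yes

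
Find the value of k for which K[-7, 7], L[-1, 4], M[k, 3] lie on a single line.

1

The three points are collinear iff det[KL; KM] = 0.
This determinant is linear in k: (3)k + (-3) = 0, so k = 1.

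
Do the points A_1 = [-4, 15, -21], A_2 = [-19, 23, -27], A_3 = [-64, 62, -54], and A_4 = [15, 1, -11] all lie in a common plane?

No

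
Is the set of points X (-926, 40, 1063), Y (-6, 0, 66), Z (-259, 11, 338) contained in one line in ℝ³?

XY = (920, -40, -997), XZ = (667, -29, -725).
XY × XZ = (87, 2001, 0).
The cross product is nonzero, so the points do not lie on one line.

No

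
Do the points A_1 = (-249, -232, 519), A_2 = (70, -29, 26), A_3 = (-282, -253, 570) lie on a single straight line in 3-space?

Yes

A_1A_2 = (319, 203, -493), A_1A_3 = (-33, -21, 51).
A_1A_2 × A_1A_3 = (0, 0, 0).
The cross product vanishes, so the three points are collinear.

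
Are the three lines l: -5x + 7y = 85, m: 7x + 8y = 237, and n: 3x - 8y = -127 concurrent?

Lines aᵢx + bᵢy = cᵢ with pairwise distinct directions are concurrent exactly when det[aᵢ bᵢ cᵢ] = 0.
Here the determinant is 0.
It vanishes, so the lines are concurrent at (11, 20).

Yes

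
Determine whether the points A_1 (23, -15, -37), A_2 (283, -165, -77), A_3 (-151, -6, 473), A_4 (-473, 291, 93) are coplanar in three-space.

With A_1 as base: A_1A_2 = (260, -150, -40), A_1A_3 = (-174, 9, 510), A_1A_4 = (-496, 306, 130).
A_1A_3 × A_1A_4 = (-154890, -230340, -48780).
A_1A_2 · (A_1A_3 × A_1A_4) = -3769200.
Since -3769200 ≠ 0, the four points are not coplanar.

No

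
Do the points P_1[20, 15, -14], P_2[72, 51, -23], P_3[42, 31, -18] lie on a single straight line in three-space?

P_1P_2 = (52, 36, -9), P_1P_3 = (22, 16, -4).
Comparing components 3 and 1: (-9)(22) − (52)(-4) = 10 ≠ 0, so P_1P_2 and P_1P_3 are not parallel and the points are not collinear.

No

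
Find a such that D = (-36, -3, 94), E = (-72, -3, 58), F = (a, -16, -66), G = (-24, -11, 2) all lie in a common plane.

-27

Normal to plane DEG: n = (-288, -3744, 288); plane equation n·P = 48672.
Requiring n·F = 48672: (-288)a + (40896) = 48672.
So a = -27.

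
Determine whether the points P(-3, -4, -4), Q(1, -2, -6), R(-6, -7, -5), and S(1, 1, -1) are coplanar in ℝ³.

Yes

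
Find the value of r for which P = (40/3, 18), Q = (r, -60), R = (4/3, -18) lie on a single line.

-38/3

The three points are collinear iff det[PQ; PR] = 0.
This determinant is linear in r: (-36)r + (-456) = 0, so r = -38/3.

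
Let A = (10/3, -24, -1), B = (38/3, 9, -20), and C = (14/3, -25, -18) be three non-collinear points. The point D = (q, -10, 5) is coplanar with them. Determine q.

The plane through A, B, C has equation −580x + (400/3)y − (160/3)z = -5080.
Substituting D: (-580)q + (-1600) = -5080, so q = 6.

6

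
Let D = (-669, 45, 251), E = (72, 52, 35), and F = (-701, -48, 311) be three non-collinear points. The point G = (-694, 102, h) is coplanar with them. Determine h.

227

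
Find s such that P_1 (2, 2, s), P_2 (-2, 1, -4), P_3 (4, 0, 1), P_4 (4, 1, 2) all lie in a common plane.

1

The points are coplanar iff P_1P_2 · (P_1P_3 × P_1P_4) = 0.
Expanding, this is linear in s: (-6)s + (6) = 0.
So s = 1.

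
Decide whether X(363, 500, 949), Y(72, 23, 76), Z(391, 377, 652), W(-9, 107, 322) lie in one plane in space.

A normal to the plane through X, Y, Z is n = XY × XZ = (34290, -110871, 49149).
The plane has equation n·P = 3654171. For W: n·W = 3654171.
Equal, so W lies in the plane and all four are coplanar.

Yes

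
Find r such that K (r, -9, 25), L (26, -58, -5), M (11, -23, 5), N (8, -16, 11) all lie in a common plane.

5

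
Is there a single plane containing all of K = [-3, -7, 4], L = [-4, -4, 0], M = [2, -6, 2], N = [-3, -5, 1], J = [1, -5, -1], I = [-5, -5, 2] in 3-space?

No

The plane through K, L, M has normal n = KL × KM = (-2, -22, -16) and equation n·P = 96.
Checking the remaining points: n·N = 100, n·J = 124, n·I = 88.
Since n·N = 100 ≠ 96, N is off the plane and the points are not all coplanar.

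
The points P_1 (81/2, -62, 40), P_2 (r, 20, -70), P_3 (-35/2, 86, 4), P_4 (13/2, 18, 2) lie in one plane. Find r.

-9/2

Coplanarity ⇔ det[P_1P_2; P_1P_3; P_1P_4] = 0.
Expanding, this is linear in r: (-2744)r + (-12348) = 0.
So r = -9/2.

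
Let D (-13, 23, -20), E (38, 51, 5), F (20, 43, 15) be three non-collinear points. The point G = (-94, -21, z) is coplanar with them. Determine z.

The plane through D, E, F has equation 480x − 960y + 96z = -30240.
Substituting G: (96)z + (-24960) = -30240, so z = -55.

-55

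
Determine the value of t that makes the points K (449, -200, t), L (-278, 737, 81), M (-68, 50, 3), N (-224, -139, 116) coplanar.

The points are coplanar iff KL · (KM × KN) = 0.
Expanding, this is linear in t: (146862)t + (44425755) = 0.
So t = -605/2.

-605/2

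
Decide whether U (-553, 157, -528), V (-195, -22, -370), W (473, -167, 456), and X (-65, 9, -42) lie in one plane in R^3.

No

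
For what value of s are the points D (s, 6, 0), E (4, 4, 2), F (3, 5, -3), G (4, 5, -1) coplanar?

The points are coplanar iff DE · (DF × DG) = 0.
Expanding, this is linear in s: (-2)s + (12) = 0.
So s = 6.

6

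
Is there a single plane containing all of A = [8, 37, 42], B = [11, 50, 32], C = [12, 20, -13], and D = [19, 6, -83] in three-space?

No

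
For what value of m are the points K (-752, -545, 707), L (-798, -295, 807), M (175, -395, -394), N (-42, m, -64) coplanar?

Normal to plane KLM: n = (-290250, 42054, -238650); plane equation n·P = 26623020.
Requiring n·N = 26623020: (42054)m + (27464100) = 26623020.
So m = -20.

-20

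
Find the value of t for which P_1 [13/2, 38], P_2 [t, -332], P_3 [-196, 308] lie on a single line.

284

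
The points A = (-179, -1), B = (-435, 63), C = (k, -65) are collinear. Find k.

The three points are collinear iff det[AB; AC] = 0.
This determinant is linear in k: (-64)k + (4928) = 0, so k = 77.

77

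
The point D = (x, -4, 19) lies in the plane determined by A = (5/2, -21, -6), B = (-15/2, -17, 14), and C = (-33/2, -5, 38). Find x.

-5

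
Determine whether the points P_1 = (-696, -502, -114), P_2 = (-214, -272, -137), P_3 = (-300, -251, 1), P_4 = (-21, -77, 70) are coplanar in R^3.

No

A normal to the plane through P_1, P_2, P_3 is n = P_1P_2 × P_1P_3 = (32223, -64538, 29902).
The plane has equation n·P = 6562040. For P_4: n·P_4 = 6385883.
6385883 ≠ 6562040, so P_4 is off the plane.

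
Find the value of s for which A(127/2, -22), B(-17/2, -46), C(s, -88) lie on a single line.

The three points are collinear iff det[AB; AC] = 0.
This determinant is linear in s: (24)s + (3228) = 0, so s = -269/2.

-269/2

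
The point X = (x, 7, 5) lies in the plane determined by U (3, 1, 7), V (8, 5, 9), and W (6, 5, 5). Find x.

8

Coplanarity requires UV · (UW × UX) = 0.
UV = (5, 4, 2), UW = (3, 4, -2); the triple product is linear in x with coefficient -16 and constant term 128.
Setting it to zero: x = 8.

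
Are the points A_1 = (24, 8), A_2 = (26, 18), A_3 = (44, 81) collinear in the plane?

No

A_1A_2 = (2, 10), A_1A_3 = (20, 73).
det[A_1A_2; A_1A_3] = (2)(73) − (10)(20) = -54.
The determinant is nonzero, so they are not collinear.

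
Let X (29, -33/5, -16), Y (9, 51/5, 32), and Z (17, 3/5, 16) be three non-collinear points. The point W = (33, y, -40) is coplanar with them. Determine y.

3

A normal to the plane is n = XY × XZ = (192, 64, 288/5).
W lies in the plane iff n · XW = 0.
This gives (64)y + (-192) = 0, so y = 3.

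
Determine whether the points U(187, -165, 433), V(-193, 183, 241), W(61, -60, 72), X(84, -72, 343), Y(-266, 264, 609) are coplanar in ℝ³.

The plane through U, V, W has normal n = UV × UW = (-105468, -112988, 3948) and equation n·P = 629988.
Checking the remaining points: n·X = 629988, n·Y = 629988.
All equal 629988, so all 5 points lie in one plane.

Yes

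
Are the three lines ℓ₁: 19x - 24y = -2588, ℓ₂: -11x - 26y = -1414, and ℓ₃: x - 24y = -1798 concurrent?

No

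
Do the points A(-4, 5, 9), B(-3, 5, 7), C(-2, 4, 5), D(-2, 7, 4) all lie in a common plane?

No

A normal to the plane through A, B, C is n = AB × AC = (-2, 0, -1).
The plane has equation n·P = -1. For D: n·D = 0.
0 ≠ -1, so D is off the plane.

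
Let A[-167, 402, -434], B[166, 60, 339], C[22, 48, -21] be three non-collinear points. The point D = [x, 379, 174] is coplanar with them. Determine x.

The plane through A, B, C has equation 132396x + 8568y − 53244z = 4442100.
Substituting D: (132396)x + (-6017184) = 4442100, so x = 79.

79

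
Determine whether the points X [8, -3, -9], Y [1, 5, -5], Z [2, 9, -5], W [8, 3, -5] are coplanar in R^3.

No

The four points are coplanar iff the 3×3 determinant with rows XY, XZ, XW is zero.
Rows: (-7, 8, 4), (-6, 12, 4), (0, 6, 4).
Expanding along the first row: (-7)(24) − (8)(-24) + (4)(-36) = -120.
Nonzero ⇒ not coplanar.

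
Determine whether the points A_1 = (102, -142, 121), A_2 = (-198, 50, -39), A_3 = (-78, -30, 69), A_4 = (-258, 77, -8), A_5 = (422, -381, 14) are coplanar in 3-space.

No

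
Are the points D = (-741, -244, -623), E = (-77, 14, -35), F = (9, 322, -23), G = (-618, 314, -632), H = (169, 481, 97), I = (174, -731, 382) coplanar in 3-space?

The plane through D, E, F has normal n = DE × DF = (-178008, 42600, 182324) and equation n·P = 7921676.
Checking the remaining points: n·G = 8156576, n·H = 8092676, n·I = 7533776.
Since n·G = 8156576 ≠ 7921676, G is off the plane and the points are not all coplanar.

No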